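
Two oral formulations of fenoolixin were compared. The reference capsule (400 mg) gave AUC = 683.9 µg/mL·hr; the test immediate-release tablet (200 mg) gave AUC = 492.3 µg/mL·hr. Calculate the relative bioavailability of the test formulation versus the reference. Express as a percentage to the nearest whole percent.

F_rel = (AUC_test/D_test) / (AUC_ref/D_ref)
      = (492.3/200) / (683.9/400)
      = 2.4615 / 1.70975 = 1.4397 = 143.97%

F_rel = 144%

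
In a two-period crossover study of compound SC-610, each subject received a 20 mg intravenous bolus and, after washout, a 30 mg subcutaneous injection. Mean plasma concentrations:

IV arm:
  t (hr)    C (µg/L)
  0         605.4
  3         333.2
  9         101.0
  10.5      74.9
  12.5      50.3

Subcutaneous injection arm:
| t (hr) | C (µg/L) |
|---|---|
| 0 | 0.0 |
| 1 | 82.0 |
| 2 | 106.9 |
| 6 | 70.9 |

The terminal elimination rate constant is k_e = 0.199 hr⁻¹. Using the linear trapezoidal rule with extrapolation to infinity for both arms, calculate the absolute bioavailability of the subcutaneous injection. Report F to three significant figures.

Trapezoidal AUC_0→12.5 (IV):
  [0→3]: (605.4+333.2)/2 × 3 = 1407.9
  [3→9]: (333.2+101.0)/2 × 6 = 1302.6
  [9→10.5]: (101.0+74.9)/2 × 1.5 = 131.925
  [10.5→12.5]: (74.9+50.3)/2 × 2 = 125.2
  Sum = 2967.625 µg/L·hr
IV tail: 50.3/0.199 = 252.764; AUC_iv,0→∞ = 2967.625 + 252.764 = 3220.389 µg/L·hr
Trapezoidal AUC_0→6 (subcutaneous injection):
  [0→1]: (0.0+82.0)/2 × 1 = 41.0
  [1→2]: (82.0+106.9)/2 × 1 = 94.45
  [2→6]: (106.9+70.9)/2 × 4 = 355.6
  Sum = 491.05 µg/L·hr
subcutaneous injection tail: 70.9/0.199 = 356.281; AUC_ev,0→∞ = 491.05 + 356.281 = 847.331 µg/L·hr
F = (AUC_ev/D_ev)/(AUC_iv/D_iv) = (847.331/30)/(3220.389/20) = 28.2444/161.01945 = 0.1754

F = 0.175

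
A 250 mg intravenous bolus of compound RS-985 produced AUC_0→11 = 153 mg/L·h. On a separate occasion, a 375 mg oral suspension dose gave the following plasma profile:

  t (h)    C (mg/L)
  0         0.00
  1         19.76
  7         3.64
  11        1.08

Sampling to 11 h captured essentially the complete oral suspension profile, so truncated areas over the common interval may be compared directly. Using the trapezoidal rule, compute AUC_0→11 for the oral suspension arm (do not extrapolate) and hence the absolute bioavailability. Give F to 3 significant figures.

Trapezoidal AUC_0→11 (oral suspension):
  [0→1]: (0.00+19.76)/2 × 1 = 9.88
  [1→7]: (19.76+3.64)/2 × 6 = 70.2
  [7→11]: (3.64+1.08)/2 × 4 = 9.44
  Sum = 89.52 mg/L·h
F = (AUC_ev/D_ev)/(AUC_iv/D_iv) = (89.52/375)/(153/250) = 0.23872/0.612 = 0.3901

F = 0.390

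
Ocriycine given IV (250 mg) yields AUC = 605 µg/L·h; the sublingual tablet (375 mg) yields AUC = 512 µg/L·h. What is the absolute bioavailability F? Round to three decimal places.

F = 0.564

F = (AUC_ev / D_ev) / (AUC_iv / D_iv)
  = (512/375) / (605/250)
  = 1.36533 / 2.42 = 0.5642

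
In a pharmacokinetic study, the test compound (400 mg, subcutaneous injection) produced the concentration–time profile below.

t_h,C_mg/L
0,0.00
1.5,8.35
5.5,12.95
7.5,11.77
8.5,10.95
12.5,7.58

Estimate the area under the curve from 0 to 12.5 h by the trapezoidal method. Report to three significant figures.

AUC = 122 mg/L·h

Trapezoidal AUC_0→12.5:
  [0→1.5]: (0.00+8.35)/2 × 1.5 = 6.2625
  [1.5→5.5]: (8.35+12.95)/2 × 4 = 42.6
  [5.5→7.5]: (12.95+11.77)/2 × 2 = 24.72
  [7.5→8.5]: (11.77+10.95)/2 × 1 = 11.36
  [8.5→12.5]: (10.95+7.58)/2 × 4 = 37.06
  Sum = 122.0025 mg/L·h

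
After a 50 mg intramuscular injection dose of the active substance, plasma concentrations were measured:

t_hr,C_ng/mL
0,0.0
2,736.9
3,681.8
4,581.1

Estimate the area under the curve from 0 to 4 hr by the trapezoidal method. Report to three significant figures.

Trapezoidal AUC_0→4:
  [0→2]: (0.0+736.9)/2 × 2 = 736.9
  [2→3]: (736.9+681.8)/2 × 1 = 709.35
  [3→4]: (681.8+581.1)/2 × 1 = 631.45
  Sum = 2077.7 ng/mL·hr

AUC = 2080 ng/mL·hr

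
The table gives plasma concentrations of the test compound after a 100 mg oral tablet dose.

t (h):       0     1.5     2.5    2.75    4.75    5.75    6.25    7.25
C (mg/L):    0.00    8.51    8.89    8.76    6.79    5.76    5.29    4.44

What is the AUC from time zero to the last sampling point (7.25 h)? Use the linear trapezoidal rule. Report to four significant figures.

AUC = 46.74 mg/L·h

Trapezoidal AUC_0→7.25:
  [0→1.5]: (0.00+8.51)/2 × 1.5 = 6.3825
  [1.5→2.5]: (8.51+8.89)/2 × 1 = 8.7
  [2.5→2.75]: (8.89+8.76)/2 × 0.25 = 2.20625
  [2.75→4.75]: (8.76+6.79)/2 × 2 = 15.55
  [4.75→5.75]: (6.79+5.76)/2 × 1 = 6.275
  [5.75→6.25]: (5.76+5.29)/2 × 0.5 = 2.7625
  [6.25→7.25]: (5.29+4.44)/2 × 1 = 4.865
  Sum = 46.74125 mg/L·h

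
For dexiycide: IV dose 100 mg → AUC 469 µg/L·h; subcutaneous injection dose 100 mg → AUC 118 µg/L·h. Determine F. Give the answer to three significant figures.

F = 0.252

F = (AUC_ev / D_ev) / (AUC_iv / D_iv)
  = (118/100) / (469/100)
  = 1.18 / 4.69 = 0.2516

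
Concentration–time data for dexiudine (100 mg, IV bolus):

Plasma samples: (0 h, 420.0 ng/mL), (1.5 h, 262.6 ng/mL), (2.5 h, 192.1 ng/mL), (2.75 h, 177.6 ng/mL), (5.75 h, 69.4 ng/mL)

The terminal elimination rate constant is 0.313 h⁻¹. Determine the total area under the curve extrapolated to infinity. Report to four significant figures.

AUC = 1378 ng/mL·h

Trapezoidal AUC_0→5.75:
  [0→1.5]: (420.0+262.6)/2 × 1.5 = 511.95
  [1.5→2.5]: (262.6+192.1)/2 × 1 = 227.35
  [2.5→2.75]: (192.1+177.6)/2 × 0.25 = 46.2125
  [2.75→5.75]: (177.6+69.4)/2 × 3 = 370.5
  Sum = 1156.0125 ng/mL·h
Extrapolated tail: C_last / k_e = 69.4 / 0.313 = 221.725
AUC_0→∞ = 1156.0125 + 221.725 = 1377.7375 ng/mL·h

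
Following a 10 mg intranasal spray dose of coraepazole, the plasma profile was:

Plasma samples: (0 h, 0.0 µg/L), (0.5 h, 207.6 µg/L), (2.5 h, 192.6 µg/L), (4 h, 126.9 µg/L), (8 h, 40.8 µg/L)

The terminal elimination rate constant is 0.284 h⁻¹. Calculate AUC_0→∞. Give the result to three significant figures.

Trapezoidal AUC_0→8:
  [0→0.5]: (0.0+207.6)/2 × 0.5 = 51.9
  [0.5→2.5]: (207.6+192.6)/2 × 2 = 400.2
  [2.5→4]: (192.6+126.9)/2 × 1.5 = 239.625
  [4→8]: (126.9+40.8)/2 × 4 = 335.4
  Sum = 1027.125 µg/L·h
Extrapolated tail: C_last / k_e = 40.8 / 0.284 = 143.662
AUC_0→∞ = 1027.125 + 143.662 = 1170.787 µg/L·h

AUC = 1170 µg/L·h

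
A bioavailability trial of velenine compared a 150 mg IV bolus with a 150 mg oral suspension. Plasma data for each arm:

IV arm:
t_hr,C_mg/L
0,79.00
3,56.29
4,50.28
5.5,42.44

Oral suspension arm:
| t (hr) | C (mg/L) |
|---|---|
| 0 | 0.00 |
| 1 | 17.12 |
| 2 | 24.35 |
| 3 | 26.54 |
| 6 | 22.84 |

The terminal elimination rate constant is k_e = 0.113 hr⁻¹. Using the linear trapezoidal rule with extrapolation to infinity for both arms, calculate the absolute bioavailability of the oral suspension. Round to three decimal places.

F = 0.472

Trapezoidal AUC_0→5.5 (IV):
  [0→3]: (79.00+56.29)/2 × 3 = 202.935
  [3→4]: (56.29+50.28)/2 × 1 = 53.285
  [4→5.5]: (50.28+42.44)/2 × 1.5 = 69.54
  Sum = 325.76 mg/L·hr
IV tail: 42.44/0.113 = 375.575; AUC_iv,0→∞ = 325.76 + 375.575 = 701.335 mg/L·hr
Trapezoidal AUC_0→6 (oral suspension):
  [0→1]: (0.00+17.12)/2 × 1 = 8.56
  [1→2]: (17.12+24.35)/2 × 1 = 20.735
  [2→3]: (24.35+26.54)/2 × 1 = 25.445
  [3→6]: (26.54+22.84)/2 × 3 = 74.07
  Sum = 128.81 mg/L·hr
oral suspension tail: 22.84/0.113 = 202.124; AUC_ev,0→∞ = 128.81 + 202.124 = 330.934 mg/L·hr
F = (AUC_ev/D_ev)/(AUC_iv/D_iv) = (330.934/150)/(701.335/150) = 2.20623/4.67557 = 0.4719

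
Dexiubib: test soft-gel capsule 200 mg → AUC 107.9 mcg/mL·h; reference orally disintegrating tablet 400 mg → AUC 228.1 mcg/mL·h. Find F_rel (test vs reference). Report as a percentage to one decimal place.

F_rel = (AUC_test/D_test) / (AUC_ref/D_ref)
      = (107.9/200) / (228.1/400)
      = 0.5395 / 0.57025 = 0.9461 = 94.61%

F_rel = 94.6%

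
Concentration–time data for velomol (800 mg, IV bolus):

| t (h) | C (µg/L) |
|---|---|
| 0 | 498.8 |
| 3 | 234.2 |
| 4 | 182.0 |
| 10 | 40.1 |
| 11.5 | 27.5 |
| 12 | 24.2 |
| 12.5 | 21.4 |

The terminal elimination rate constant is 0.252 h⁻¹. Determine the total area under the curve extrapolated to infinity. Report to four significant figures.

Trapezoidal AUC_0→12.5:
  [0→3]: (498.8+234.2)/2 × 3 = 1099.5
  [3→4]: (234.2+182.0)/2 × 1 = 208.1
  [4→10]: (182.0+40.1)/2 × 6 = 666.3
  [10→11.5]: (40.1+27.5)/2 × 1.5 = 50.7
  [11.5→12]: (27.5+24.2)/2 × 0.5 = 12.925
  [12→12.5]: (24.2+21.4)/2 × 0.5 = 11.4
  Sum = 2048.925 µg/L·h
Extrapolated tail: C_last / k_e = 21.4 / 0.252 = 84.921
AUC_0→∞ = 2048.925 + 84.921 = 2133.846 µg/L·h

AUC = 2134 µg/L·h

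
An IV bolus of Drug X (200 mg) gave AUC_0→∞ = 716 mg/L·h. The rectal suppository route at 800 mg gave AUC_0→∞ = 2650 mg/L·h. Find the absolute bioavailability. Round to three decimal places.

F = 0.925

F = (AUC_ev / D_ev) / (AUC_iv / D_iv)
  = (2650/800) / (716/200)
  = 3.3125 / 3.58 = 0.9253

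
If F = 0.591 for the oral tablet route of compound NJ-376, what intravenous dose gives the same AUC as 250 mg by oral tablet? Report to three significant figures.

Systemic exposure from an extravascular dose = F × D_ev, so the equivalent IV dose is F × D_ev.
D_iv = F × D_ev = 0.591 × 250 = 147.75 mg

D_iv = 148 mg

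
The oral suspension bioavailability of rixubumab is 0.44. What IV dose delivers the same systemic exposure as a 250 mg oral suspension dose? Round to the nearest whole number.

D_iv = 110 mg

Systemic exposure from an extravascular dose = F × D_ev, so the equivalent IV dose is F × D_ev.
D_iv = F × D_ev = 0.44 × 250 = 110 mg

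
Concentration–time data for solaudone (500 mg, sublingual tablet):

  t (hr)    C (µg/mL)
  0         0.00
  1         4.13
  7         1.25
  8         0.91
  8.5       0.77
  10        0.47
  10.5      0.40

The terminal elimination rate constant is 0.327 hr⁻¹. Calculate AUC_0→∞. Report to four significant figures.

AUC = 22.08 µg/mL·hr

Trapezoidal AUC_0→10.5:
  [0→1]: (0.00+4.13)/2 × 1 = 2.065
  [1→7]: (4.13+1.25)/2 × 6 = 16.14
  [7→8]: (1.25+0.91)/2 × 1 = 1.08
  [8→8.5]: (0.91+0.77)/2 × 0.5 = 0.42
  [8.5→10]: (0.77+0.47)/2 × 1.5 = 0.93
  [10→10.5]: (0.47+0.40)/2 × 0.5 = 0.2175
  Sum = 20.8525 µg/mL·hr
Extrapolated tail: C_last / k_e = 0.40 / 0.327 = 1.223
AUC_0→∞ = 20.8525 + 1.223 = 22.0755 µg/mL·hr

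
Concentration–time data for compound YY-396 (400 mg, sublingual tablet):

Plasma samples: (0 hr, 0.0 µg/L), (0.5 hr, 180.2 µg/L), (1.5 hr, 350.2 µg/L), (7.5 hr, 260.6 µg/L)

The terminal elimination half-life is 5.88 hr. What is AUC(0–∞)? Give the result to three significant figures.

Trapezoidal AUC_0→7.5:
  [0→0.5]: (0.0+180.2)/2 × 0.5 = 45.05
  [0.5→1.5]: (180.2+350.2)/2 × 1 = 265.2
  [1.5→7.5]: (350.2+260.6)/2 × 6 = 1832.4
  Sum = 2142.65 µg/L·hr
k_e = ln2 / t½ = 0.693147 / 5.88 = 0.1179 hr^-1
Extrapolated tail: C_last / k_e = 260.6 / 0.1179 = 2210.348
AUC_0→∞ = 2142.65 + 2210.348 = 4352.998 µg/L·hr

AUC = 4350 µg/L·hr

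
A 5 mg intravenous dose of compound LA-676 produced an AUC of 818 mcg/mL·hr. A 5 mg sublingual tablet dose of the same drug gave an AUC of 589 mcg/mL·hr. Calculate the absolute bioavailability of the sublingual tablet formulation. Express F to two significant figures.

F = (AUC_ev / D_ev) / (AUC_iv / D_iv)
  = (589/5) / (818/5)
  = 117.8 / 163.6 = 0.7200

F = 0.72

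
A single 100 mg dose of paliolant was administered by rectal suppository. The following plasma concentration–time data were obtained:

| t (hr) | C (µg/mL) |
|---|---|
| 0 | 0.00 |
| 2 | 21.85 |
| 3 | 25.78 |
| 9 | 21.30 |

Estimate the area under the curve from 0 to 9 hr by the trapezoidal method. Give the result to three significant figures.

Trapezoidal AUC_0→9:
  [0→2]: (0.00+21.85)/2 × 2 = 21.85
  [2→3]: (21.85+25.78)/2 × 1 = 23.815
  [3→9]: (25.78+21.30)/2 × 6 = 141.24
  Sum = 186.905 µg/mL·hr

AUC = 187 µg/mL·hr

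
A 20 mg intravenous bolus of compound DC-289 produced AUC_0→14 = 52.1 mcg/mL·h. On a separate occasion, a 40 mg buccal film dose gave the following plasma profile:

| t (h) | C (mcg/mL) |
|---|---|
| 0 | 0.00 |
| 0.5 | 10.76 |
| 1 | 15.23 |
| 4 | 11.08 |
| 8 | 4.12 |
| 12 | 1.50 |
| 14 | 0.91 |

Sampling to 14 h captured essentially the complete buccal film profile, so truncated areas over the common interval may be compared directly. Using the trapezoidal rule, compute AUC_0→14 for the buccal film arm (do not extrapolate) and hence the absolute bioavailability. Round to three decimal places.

Trapezoidal AUC_0→14 (buccal film):
  [0→0.5]: (0.00+10.76)/2 × 0.5 = 2.69
  [0.5→1]: (10.76+15.23)/2 × 0.5 = 6.4975
  [1→4]: (15.23+11.08)/2 × 3 = 39.465
  [4→8]: (11.08+4.12)/2 × 4 = 30.4
  [8→12]: (4.12+1.50)/2 × 4 = 11.24
  [12→14]: (1.50+0.91)/2 × 2 = 2.41
  Sum = 92.7025 mcg/mL·h
F = (AUC_ev/D_ev)/(AUC_iv/D_iv) = (92.7025/40)/(52.1/20) = 2.3175625/2.605 = 0.8897

F = 0.890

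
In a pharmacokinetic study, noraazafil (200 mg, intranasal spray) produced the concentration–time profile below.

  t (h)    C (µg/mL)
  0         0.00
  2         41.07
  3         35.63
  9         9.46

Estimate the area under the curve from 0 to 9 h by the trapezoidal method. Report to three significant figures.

AUC = 215 µg/mL·h

Trapezoidal AUC_0→9:
  [0→2]: (0.00+41.07)/2 × 2 = 41.07
  [2→3]: (41.07+35.63)/2 × 1 = 38.35
  [3→9]: (35.63+9.46)/2 × 6 = 135.27
  Sum = 214.69 µg/mL·h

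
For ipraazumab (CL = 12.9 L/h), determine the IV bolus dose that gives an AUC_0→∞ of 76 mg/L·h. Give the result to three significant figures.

Dose_iv = CL × AUC_0→∞
     = 12.9 × 76 = 980.4 mg

Dose = 980 mg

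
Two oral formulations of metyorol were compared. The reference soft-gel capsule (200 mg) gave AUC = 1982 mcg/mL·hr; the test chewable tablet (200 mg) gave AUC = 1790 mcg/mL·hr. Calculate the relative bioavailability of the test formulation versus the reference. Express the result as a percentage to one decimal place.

F_rel = (AUC_test/D_test) / (AUC_ref/D_ref)
      = (1790/200) / (1982/200)
      = 8.95 / 9.91 = 0.9031 = 90.31%

F_rel = 90.3%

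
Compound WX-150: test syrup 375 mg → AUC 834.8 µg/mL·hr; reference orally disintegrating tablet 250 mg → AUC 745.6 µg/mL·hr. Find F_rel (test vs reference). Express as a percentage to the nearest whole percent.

F_rel = 75%

F_rel = (AUC_test/D_test) / (AUC_ref/D_ref)
      = (834.8/375) / (745.6/250)
      = 2.22613 / 2.9824 = 0.7464 = 74.64%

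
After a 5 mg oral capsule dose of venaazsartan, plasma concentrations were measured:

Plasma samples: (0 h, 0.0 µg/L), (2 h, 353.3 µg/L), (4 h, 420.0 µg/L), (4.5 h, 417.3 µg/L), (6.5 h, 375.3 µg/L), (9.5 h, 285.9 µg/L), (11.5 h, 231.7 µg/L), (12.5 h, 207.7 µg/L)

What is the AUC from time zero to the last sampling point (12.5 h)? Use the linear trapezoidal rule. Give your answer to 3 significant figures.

AUC = 3860 µg/L·h

Trapezoidal AUC_0→12.5:
  [0→2]: (0.0+353.3)/2 × 2 = 353.3
  [2→4]: (353.3+420.0)/2 × 2 = 773.3
  [4→4.5]: (420.0+417.3)/2 × 0.5 = 209.325
  [4.5→6.5]: (417.3+375.3)/2 × 2 = 792.6
  [6.5→9.5]: (375.3+285.9)/2 × 3 = 991.8
  [9.5→11.5]: (285.9+231.7)/2 × 2 = 517.6
  [11.5→12.5]: (231.7+207.7)/2 × 1 = 219.7
  Sum = 3857.625 µg/L·h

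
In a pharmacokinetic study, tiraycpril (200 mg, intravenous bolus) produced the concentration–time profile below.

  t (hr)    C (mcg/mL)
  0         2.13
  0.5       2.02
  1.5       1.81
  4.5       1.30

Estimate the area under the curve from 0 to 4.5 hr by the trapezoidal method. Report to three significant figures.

AUC = 7.62 mcg/mL·hr

Trapezoidal AUC_0→4.5:
  [0→0.5]: (2.13+2.02)/2 × 0.5 = 1.0375
  [0.5→1.5]: (2.02+1.81)/2 × 1 = 1.915
  [1.5→4.5]: (1.81+1.30)/2 × 3 = 4.665
  Sum = 7.6175 mcg/mL·hr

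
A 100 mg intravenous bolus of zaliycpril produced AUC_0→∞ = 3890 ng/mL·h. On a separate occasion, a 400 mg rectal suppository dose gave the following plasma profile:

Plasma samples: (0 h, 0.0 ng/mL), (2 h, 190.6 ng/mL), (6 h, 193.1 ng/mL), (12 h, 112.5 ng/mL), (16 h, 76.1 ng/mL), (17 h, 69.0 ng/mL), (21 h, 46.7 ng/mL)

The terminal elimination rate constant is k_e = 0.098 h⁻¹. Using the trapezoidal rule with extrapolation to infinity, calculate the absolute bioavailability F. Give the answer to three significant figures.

Trapezoidal AUC_0→21 (rectal suppository):
  [0→2]: (0.0+190.6)/2 × 2 = 190.6
  [2→6]: (190.6+193.1)/2 × 4 = 767.4
  [6→12]: (193.1+112.5)/2 × 6 = 916.8
  [12→16]: (112.5+76.1)/2 × 4 = 377.2
  [16→17]: (76.1+69.0)/2 × 1 = 72.55
  [17→21]: (69.0+46.7)/2 × 4 = 231.4
  Sum = 2555.95 ng/mL·h
Tail: C_last/k_e = 46.7/0.098 = 476.531
AUC_0→∞ (rectal suppository) = 2555.95 + 476.531 = 3032.481 ng/mL·h
F = (AUC_ev/D_ev)/(AUC_iv/D_iv) = (3032.481/400)/(3890/100) = 7.5812025/38.9 = 0.1949

F = 0.195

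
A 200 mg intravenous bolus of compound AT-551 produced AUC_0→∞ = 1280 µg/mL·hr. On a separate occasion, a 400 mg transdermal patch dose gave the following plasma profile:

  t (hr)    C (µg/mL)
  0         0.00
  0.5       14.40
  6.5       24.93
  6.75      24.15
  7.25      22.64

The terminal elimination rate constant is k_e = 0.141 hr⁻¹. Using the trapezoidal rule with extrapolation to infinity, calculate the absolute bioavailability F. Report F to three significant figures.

Trapezoidal AUC_0→7.25 (transdermal patch):
  [0→0.5]: (0.00+14.40)/2 × 0.5 = 3.6
  [0.5→6.5]: (14.40+24.93)/2 × 6 = 117.99
  [6.5→6.75]: (24.93+24.15)/2 × 0.25 = 6.135
  [6.75→7.25]: (24.15+22.64)/2 × 0.5 = 11.6975
  Sum = 139.4225 µg/mL·hr
Tail: C_last/k_e = 22.64/0.141 = 160.567
AUC_0→∞ (transdermal patch) = 139.4225 + 160.567 = 299.9895 µg/mL·hr
F = (AUC_ev/D_ev)/(AUC_iv/D_iv) = (299.9895/400)/(1280/200) = 0.74997375/6.4 = 0.1172

F = 0.117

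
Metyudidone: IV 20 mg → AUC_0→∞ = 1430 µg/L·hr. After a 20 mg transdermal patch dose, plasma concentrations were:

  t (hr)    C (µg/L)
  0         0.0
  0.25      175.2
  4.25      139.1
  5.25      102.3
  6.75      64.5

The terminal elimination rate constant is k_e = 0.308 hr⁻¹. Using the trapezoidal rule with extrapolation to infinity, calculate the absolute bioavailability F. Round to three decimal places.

F = 0.773

Trapezoidal AUC_0→6.75 (transdermal patch):
  [0→0.25]: (0.0+175.2)/2 × 0.25 = 21.9
  [0.25→4.25]: (175.2+139.1)/2 × 4 = 628.6
  [4.25→5.25]: (139.1+102.3)/2 × 1 = 120.7
  [5.25→6.75]: (102.3+64.5)/2 × 1.5 = 125.1
  Sum = 896.3 µg/L·hr
Tail: C_last/k_e = 64.5/0.308 = 209.416
AUC_0→∞ (transdermal patch) = 896.3 + 209.416 = 1105.716 µg/L·hr
F = (AUC_ev/D_ev)/(AUC_iv/D_iv) = (1105.716/20)/(1430/20) = 55.2858/71.5 = 0.7732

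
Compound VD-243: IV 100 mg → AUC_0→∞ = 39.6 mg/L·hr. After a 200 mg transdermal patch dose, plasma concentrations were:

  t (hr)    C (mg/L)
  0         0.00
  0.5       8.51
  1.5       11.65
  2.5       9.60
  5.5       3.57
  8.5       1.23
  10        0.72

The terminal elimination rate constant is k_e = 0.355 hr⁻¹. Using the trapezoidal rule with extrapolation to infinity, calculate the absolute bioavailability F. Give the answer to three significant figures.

Trapezoidal AUC_0→10 (transdermal patch):
  [0→0.5]: (0.00+8.51)/2 × 0.5 = 2.1275
  [0.5→1.5]: (8.51+11.65)/2 × 1 = 10.08
  [1.5→2.5]: (11.65+9.60)/2 × 1 = 10.625
  [2.5→5.5]: (9.60+3.57)/2 × 3 = 19.755
  [5.5→8.5]: (3.57+1.23)/2 × 3 = 7.2
  [8.5→10]: (1.23+0.72)/2 × 1.5 = 1.4625
  Sum = 51.25 mg/L·hr
Tail: C_last/k_e = 0.72/0.355 = 2.028
AUC_0→∞ (transdermal patch) = 51.25 + 2.028 = 53.278 mg/L·hr
F = (AUC_ev/D_ev)/(AUC_iv/D_iv) = (53.278/200)/(39.6/100) = 0.26639/0.396 = 0.6727

F = 0.673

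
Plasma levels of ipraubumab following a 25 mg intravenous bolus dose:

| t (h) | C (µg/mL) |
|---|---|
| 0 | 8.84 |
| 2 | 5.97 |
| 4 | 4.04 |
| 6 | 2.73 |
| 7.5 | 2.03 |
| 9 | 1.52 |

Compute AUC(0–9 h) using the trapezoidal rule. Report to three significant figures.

Trapezoidal AUC_0→9:
  [0→2]: (8.84+5.97)/2 × 2 = 14.81
  [2→4]: (5.97+4.04)/2 × 2 = 10.01
  [4→6]: (4.04+2.73)/2 × 2 = 6.77
  [6→7.5]: (2.73+2.03)/2 × 1.5 = 3.57
  [7.5→9]: (2.03+1.52)/2 × 1.5 = 2.6625
  Sum = 37.8225 µg/mL·h

AUC = 37.8 µg/mL·h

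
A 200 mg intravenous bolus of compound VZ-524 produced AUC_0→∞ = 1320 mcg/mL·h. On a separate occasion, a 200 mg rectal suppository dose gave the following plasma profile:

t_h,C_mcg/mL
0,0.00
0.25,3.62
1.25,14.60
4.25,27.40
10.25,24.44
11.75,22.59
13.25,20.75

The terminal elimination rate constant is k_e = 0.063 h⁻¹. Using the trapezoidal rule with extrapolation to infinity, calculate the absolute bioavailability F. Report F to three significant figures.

F = 0.474

Trapezoidal AUC_0→13.25 (rectal suppository):
  [0→0.25]: (0.00+3.62)/2 × 0.25 = 0.4525
  [0.25→1.25]: (3.62+14.60)/2 × 1 = 9.11
  [1.25→4.25]: (14.60+27.40)/2 × 3 = 63.0
  [4.25→10.25]: (27.40+24.44)/2 × 6 = 155.52
  [10.25→11.75]: (24.44+22.59)/2 × 1.5 = 35.2725
  [11.75→13.25]: (22.59+20.75)/2 × 1.5 = 32.505
  Sum = 295.86 mcg/mL·h
Tail: C_last/k_e = 20.75/0.063 = 329.365
AUC_0→∞ (rectal suppository) = 295.86 + 329.365 = 625.225 mcg/mL·h
F = (AUC_ev/D_ev)/(AUC_iv/D_iv) = (625.225/200)/(1320/200) = 3.126125/6.6 = 0.4737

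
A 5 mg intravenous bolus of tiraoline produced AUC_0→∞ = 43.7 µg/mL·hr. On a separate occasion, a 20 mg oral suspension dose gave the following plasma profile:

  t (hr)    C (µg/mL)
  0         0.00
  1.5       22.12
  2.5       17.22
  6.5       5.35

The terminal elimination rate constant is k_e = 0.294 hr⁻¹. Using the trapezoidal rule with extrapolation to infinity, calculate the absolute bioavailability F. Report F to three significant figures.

Trapezoidal AUC_0→6.5 (oral suspension):
  [0→1.5]: (0.00+22.12)/2 × 1.5 = 16.59
  [1.5→2.5]: (22.12+17.22)/2 × 1 = 19.67
  [2.5→6.5]: (17.22+5.35)/2 × 4 = 45.14
  Sum = 81.4 µg/mL·hr
Tail: C_last/k_e = 5.35/0.294 = 18.197
AUC_0→∞ (oral suspension) = 81.4 + 18.197 = 99.597 µg/mL·hr
F = (AUC_ev/D_ev)/(AUC_iv/D_iv) = (99.597/20)/(43.7/5) = 4.97985/8.74 = 0.5698

F = 0.570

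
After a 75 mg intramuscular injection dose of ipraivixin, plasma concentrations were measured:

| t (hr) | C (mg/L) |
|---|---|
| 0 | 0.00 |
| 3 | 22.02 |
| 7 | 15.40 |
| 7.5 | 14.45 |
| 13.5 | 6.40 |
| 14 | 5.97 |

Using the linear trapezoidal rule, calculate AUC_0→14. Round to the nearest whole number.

AUC = 181 mg/L·hr

Trapezoidal AUC_0→14:
  [0→3]: (0.00+22.02)/2 × 3 = 33.03
  [3→7]: (22.02+15.40)/2 × 4 = 74.84
  [7→7.5]: (15.40+14.45)/2 × 0.5 = 7.4625
  [7.5→13.5]: (14.45+6.40)/2 × 6 = 62.55
  [13.5→14]: (6.40+5.97)/2 × 0.5 = 3.0925
  Sum = 180.975 mg/L·hr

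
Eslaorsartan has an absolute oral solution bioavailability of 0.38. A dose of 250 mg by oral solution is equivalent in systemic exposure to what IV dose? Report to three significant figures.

Systemic exposure from an extravascular dose = F × D_ev, so the equivalent IV dose is F × D_ev.
D_iv = F × D_ev = 0.38 × 250 = 95 mg

D_iv = 95.0 mg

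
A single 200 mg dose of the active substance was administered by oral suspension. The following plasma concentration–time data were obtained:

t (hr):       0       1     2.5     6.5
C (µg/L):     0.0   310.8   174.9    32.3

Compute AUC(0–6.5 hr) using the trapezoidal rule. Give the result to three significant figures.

AUC = 934 µg/L·hr

Trapezoidal AUC_0→6.5:
  [0→1]: (0.0+310.8)/2 × 1 = 155.4
  [1→2.5]: (310.8+174.9)/2 × 1.5 = 364.275
  [2.5→6.5]: (174.9+32.3)/2 × 4 = 414.4
  Sum = 934.075 µg/L·hr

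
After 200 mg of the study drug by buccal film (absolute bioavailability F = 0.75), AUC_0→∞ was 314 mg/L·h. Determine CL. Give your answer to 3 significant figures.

CL = 0.478 L/h

CL = F × Dose / AUC_0→∞
   = 0.75 × 200 / 314 = 0.477707 L/h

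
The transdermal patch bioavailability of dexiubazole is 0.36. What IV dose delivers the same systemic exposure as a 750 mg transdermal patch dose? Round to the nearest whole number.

Systemic exposure from an extravascular dose = F × D_ev, so the equivalent IV dose is F × D_ev.
D_iv = F × D_ev = 0.36 × 750 = 270 mg

D_iv = 270 mg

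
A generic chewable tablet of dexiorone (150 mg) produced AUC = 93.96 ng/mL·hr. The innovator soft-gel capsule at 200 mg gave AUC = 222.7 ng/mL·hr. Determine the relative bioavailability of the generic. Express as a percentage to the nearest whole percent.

F_rel = 56%

F_rel = (AUC_test/D_test) / (AUC_ref/D_ref)
      = (93.96/150) / (222.7/200)
      = 0.6264 / 1.1135 = 0.5626 = 56.26%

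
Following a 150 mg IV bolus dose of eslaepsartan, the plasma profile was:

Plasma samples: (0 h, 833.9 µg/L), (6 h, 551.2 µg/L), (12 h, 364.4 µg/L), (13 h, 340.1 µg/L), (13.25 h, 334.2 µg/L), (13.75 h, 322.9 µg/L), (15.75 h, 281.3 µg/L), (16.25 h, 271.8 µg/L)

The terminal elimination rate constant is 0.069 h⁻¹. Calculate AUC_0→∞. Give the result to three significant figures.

AUC = 12200 µg/L·h

Trapezoidal AUC_0→16.25:
  [0→6]: (833.9+551.2)/2 × 6 = 4155.3
  [6→12]: (551.2+364.4)/2 × 6 = 2746.8
  [12→13]: (364.4+340.1)/2 × 1 = 352.25
  [13→13.25]: (340.1+334.2)/2 × 0.25 = 84.2875
  [13.25→13.75]: (334.2+322.9)/2 × 0.5 = 164.275
  [13.75→15.75]: (322.9+281.3)/2 × 2 = 604.2
  [15.75→16.25]: (281.3+271.8)/2 × 0.5 = 138.275
  Sum = 8245.3875 µg/L·h
Extrapolated tail: C_last / k_e = 271.8 / 0.069 = 3939.130
AUC_0→∞ = 8245.3875 + 3939.130 = 12184.5175 µg/L·h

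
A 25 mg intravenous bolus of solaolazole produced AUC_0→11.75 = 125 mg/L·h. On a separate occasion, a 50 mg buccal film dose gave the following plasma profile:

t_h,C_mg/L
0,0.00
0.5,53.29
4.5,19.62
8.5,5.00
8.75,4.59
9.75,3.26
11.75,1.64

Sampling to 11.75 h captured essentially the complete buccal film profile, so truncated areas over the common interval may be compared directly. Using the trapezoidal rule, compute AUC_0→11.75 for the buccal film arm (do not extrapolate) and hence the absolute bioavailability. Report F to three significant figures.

F = 0.874

Trapezoidal AUC_0→11.75 (buccal film):
  [0→0.5]: (0.00+53.29)/2 × 0.5 = 13.3225
  [0.5→4.5]: (53.29+19.62)/2 × 4 = 145.82
  [4.5→8.5]: (19.62+5.00)/2 × 4 = 49.24
  [8.5→8.75]: (5.00+4.59)/2 × 0.25 = 1.19875
  [8.75→9.75]: (4.59+3.26)/2 × 1 = 3.925
  [9.75→11.75]: (3.26+1.64)/2 × 2 = 4.9
  Sum = 218.40625 mg/L·h
F = (AUC_ev/D_ev)/(AUC_iv/D_iv) = (218.40625/50)/(125/25) = 4.368125/5 = 0.8736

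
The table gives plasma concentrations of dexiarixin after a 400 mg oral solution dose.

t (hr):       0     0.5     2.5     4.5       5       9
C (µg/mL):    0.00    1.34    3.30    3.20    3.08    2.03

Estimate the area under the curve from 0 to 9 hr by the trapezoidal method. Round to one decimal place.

Trapezoidal AUC_0→9:
  [0→0.5]: (0.00+1.34)/2 × 0.5 = 0.335
  [0.5→2.5]: (1.34+3.30)/2 × 2 = 4.64
  [2.5→4.5]: (3.30+3.20)/2 × 2 = 6.5
  [4.5→5]: (3.20+3.08)/2 × 0.5 = 1.57
  [5→9]: (3.08+2.03)/2 × 4 = 10.22
  Sum = 23.265 µg/mL·hr

AUC = 23.3 µg/mL·hr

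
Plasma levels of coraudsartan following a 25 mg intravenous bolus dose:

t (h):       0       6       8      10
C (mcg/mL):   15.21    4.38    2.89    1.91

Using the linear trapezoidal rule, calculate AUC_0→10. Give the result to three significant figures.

Trapezoidal AUC_0→10:
  [0→6]: (15.21+4.38)/2 × 6 = 58.77
  [6→8]: (4.38+2.89)/2 × 2 = 7.27
  [8→10]: (2.89+1.91)/2 × 2 = 4.8
  Sum = 70.84 mcg/mL·h

AUC = 70.8 mcg/mL·h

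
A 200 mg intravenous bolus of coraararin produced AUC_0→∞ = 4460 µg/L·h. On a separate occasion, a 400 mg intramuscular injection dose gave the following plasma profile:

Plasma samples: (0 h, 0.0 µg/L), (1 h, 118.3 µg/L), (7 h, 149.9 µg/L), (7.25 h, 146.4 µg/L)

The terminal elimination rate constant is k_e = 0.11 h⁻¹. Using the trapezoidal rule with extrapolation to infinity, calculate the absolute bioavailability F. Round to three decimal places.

F = 0.250

Trapezoidal AUC_0→7.25 (intramuscular injection):
  [0→1]: (0.0+118.3)/2 × 1 = 59.15
  [1→7]: (118.3+149.9)/2 × 6 = 804.6
  [7→7.25]: (149.9+146.4)/2 × 0.25 = 37.0375
  Sum = 900.7875 µg/L·h
Tail: C_last/k_e = 146.4/0.11 = 1330.909
AUC_0→∞ (intramuscular injection) = 900.7875 + 1330.909 = 2231.6965 µg/L·h
F = (AUC_ev/D_ev)/(AUC_iv/D_iv) = (2231.6965/400)/(4460/200) = 5.57924/22.3 = 0.2502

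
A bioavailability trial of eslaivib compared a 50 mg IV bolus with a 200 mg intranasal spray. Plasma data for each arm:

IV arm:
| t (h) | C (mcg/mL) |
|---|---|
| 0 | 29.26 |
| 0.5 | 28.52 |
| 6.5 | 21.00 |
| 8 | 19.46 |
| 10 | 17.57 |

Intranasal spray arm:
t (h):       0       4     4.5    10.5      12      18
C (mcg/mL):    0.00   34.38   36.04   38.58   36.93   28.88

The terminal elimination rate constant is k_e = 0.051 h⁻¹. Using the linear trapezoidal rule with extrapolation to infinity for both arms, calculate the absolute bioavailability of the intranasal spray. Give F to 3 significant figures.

Trapezoidal AUC_0→10 (IV):
  [0→0.5]: (29.26+28.52)/2 × 0.5 = 14.445
  [0.5→6.5]: (28.52+21.00)/2 × 6 = 148.56
  [6.5→8]: (21.00+19.46)/2 × 1.5 = 30.345
  [8→10]: (19.46+17.57)/2 × 2 = 37.03
  Sum = 230.38 mcg/mL·h
IV tail: 17.57/0.051 = 344.510; AUC_iv,0→∞ = 230.38 + 344.510 = 574.89 mcg/mL·h
Trapezoidal AUC_0→18 (intranasal spray):
  [0→4]: (0.00+34.38)/2 × 4 = 68.76
  [4→4.5]: (34.38+36.04)/2 × 0.5 = 17.605
  [4.5→10.5]: (36.04+38.58)/2 × 6 = 223.86
  [10.5→12]: (38.58+36.93)/2 × 1.5 = 56.6325
  [12→18]: (36.93+28.88)/2 × 6 = 197.43
  Sum = 564.2875 mcg/mL·h
intranasal spray tail: 28.88/0.051 = 566.275; AUC_ev,0→∞ = 564.2875 + 566.275 = 1130.5625 mcg/mL·h
F = (AUC_ev/D_ev)/(AUC_iv/D_iv) = (1130.5625/200)/(574.89/50) = 5.6528125/11.4978 = 0.4916

F = 0.492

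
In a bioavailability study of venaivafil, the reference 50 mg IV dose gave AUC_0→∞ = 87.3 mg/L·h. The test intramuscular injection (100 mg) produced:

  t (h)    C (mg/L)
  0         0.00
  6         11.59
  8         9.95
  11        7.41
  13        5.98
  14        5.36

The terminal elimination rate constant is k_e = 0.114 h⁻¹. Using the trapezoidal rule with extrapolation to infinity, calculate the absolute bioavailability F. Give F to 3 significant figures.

Trapezoidal AUC_0→14 (intramuscular injection):
  [0→6]: (0.00+11.59)/2 × 6 = 34.77
  [6→8]: (11.59+9.95)/2 × 2 = 21.54
  [8→11]: (9.95+7.41)/2 × 3 = 26.04
  [11→13]: (7.41+5.98)/2 × 2 = 13.39
  [13→14]: (5.98+5.36)/2 × 1 = 5.67
  Sum = 101.41 mg/L·h
Tail: C_last/k_e = 5.36/0.114 = 47.018
AUC_0→∞ (intramuscular injection) = 101.41 + 47.018 = 148.428 mg/L·h
F = (AUC_ev/D_ev)/(AUC_iv/D_iv) = (148.428/100)/(87.3/50) = 1.48428/1.746 = 0.8501

F = 0.850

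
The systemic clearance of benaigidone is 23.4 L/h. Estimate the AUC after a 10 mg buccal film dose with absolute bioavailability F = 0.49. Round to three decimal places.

AUC = 0.209 mg/L·h

AUC_0→∞ = F × Dose / CL
        = 0.49 × 10 / 23.4 = 0.209402 mg/L·h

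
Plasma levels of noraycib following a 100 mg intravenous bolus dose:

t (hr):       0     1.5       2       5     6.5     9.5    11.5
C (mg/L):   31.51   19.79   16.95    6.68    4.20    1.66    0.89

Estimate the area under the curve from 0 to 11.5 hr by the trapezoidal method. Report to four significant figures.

AUC = 102.6 mg/L·hr

Trapezoidal AUC_0→11.5:
  [0→1.5]: (31.51+19.79)/2 × 1.5 = 38.475
  [1.5→2]: (19.79+16.95)/2 × 0.5 = 9.185
  [2→5]: (16.95+6.68)/2 × 3 = 35.445
  [5→6.5]: (6.68+4.20)/2 × 1.5 = 8.16
  [6.5→9.5]: (4.20+1.66)/2 × 3 = 8.79
  [9.5→11.5]: (1.66+0.89)/2 × 2 = 2.55
  Sum = 102.605 mg/L·hr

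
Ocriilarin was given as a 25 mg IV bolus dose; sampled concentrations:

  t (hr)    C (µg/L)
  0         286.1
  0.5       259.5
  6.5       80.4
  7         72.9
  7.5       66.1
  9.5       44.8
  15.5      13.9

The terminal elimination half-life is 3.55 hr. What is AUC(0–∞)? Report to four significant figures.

Trapezoidal AUC_0→15.5:
  [0→0.5]: (286.1+259.5)/2 × 0.5 = 136.4
  [0.5→6.5]: (259.5+80.4)/2 × 6 = 1019.7
  [6.5→7]: (80.4+72.9)/2 × 0.5 = 38.325
  [7→7.5]: (72.9+66.1)/2 × 0.5 = 34.75
  [7.5→9.5]: (66.1+44.8)/2 × 2 = 110.9
  [9.5→15.5]: (44.8+13.9)/2 × 6 = 176.1
  Sum = 1516.175 µg/L·hr
k_e = ln2 / t½ = 0.693147 / 3.55 = 0.1953 hr^-1
Extrapolated tail: C_last / k_e = 13.9 / 0.1953 = 71.173
AUC_0→∞ = 1516.175 + 71.173 = 1587.348 µg/L·hr

AUC = 1587 µg/L·hr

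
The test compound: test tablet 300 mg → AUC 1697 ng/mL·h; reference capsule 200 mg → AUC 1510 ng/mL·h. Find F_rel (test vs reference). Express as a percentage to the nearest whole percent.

F_rel = 75%

F_rel = (AUC_test/D_test) / (AUC_ref/D_ref)
      = (1697/300) / (1510/200)
      = 5.65667 / 7.55 = 0.7492 = 74.92%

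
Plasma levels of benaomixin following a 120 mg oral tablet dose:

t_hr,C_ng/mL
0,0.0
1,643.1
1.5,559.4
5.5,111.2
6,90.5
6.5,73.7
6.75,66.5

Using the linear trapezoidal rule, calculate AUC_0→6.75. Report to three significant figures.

AUC = 2070 ng/mL·hr

Trapezoidal AUC_0→6.75:
  [0→1]: (0.0+643.1)/2 × 1 = 321.55
  [1→1.5]: (643.1+559.4)/2 × 0.5 = 300.625
  [1.5→5.5]: (559.4+111.2)/2 × 4 = 1341.2
  [5.5→6]: (111.2+90.5)/2 × 0.5 = 50.425
  [6→6.5]: (90.5+73.7)/2 × 0.5 = 41.05
  [6.5→6.75]: (73.7+66.5)/2 × 0.25 = 17.525
  Sum = 2072.375 ng/mL·hr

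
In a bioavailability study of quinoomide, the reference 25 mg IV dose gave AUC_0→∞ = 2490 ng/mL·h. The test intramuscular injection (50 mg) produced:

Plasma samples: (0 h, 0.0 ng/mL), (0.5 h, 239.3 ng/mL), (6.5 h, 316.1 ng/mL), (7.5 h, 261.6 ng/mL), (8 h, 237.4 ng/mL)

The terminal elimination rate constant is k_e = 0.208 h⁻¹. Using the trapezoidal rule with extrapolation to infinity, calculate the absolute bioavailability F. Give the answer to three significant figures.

Trapezoidal AUC_0→8 (intramuscular injection):
  [0→0.5]: (0.0+239.3)/2 × 0.5 = 59.825
  [0.5→6.5]: (239.3+316.1)/2 × 6 = 1666.2
  [6.5→7.5]: (316.1+261.6)/2 × 1 = 288.85
  [7.5→8]: (261.6+237.4)/2 × 0.5 = 124.75
  Sum = 2139.625 ng/mL·h
Tail: C_last/k_e = 237.4/0.208 = 1141.346
AUC_0→∞ (intramuscular injection) = 2139.625 + 1141.346 = 3280.971 ng/mL·h
F = (AUC_ev/D_ev)/(AUC_iv/D_iv) = (3280.971/50)/(2490/25) = 65.61942/99.6 = 0.6588

F = 0.659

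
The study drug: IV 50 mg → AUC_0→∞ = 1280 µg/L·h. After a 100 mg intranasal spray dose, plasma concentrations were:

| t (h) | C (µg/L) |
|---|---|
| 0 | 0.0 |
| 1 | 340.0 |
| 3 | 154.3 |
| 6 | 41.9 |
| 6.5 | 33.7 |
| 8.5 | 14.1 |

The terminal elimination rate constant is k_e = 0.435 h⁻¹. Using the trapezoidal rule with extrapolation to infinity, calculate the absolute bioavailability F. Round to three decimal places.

Trapezoidal AUC_0→8.5 (intranasal spray):
  [0→1]: (0.0+340.0)/2 × 1 = 170.0
  [1→3]: (340.0+154.3)/2 × 2 = 494.3
  [3→6]: (154.3+41.9)/2 × 3 = 294.3
  [6→6.5]: (41.9+33.7)/2 × 0.5 = 18.9
  [6.5→8.5]: (33.7+14.1)/2 × 2 = 47.8
  Sum = 1025.3 µg/L·h
Tail: C_last/k_e = 14.1/0.435 = 32.414
AUC_0→∞ (intranasal spray) = 1025.3 + 32.414 = 1057.714 µg/L·h
F = (AUC_ev/D_ev)/(AUC_iv/D_iv) = (1057.714/100)/(1280/50) = 10.57714/25.6 = 0.4132

F = 0.413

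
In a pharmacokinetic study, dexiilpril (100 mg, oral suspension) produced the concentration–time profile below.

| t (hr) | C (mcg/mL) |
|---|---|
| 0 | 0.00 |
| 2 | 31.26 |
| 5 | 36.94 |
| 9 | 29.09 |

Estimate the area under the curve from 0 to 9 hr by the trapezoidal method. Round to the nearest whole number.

Trapezoidal AUC_0→9:
  [0→2]: (0.00+31.26)/2 × 2 = 31.26
  [2→5]: (31.26+36.94)/2 × 3 = 102.3
  [5→9]: (36.94+29.09)/2 × 4 = 132.06
  Sum = 265.62 mcg/mL·hr

AUC = 266 mcg/mL·hr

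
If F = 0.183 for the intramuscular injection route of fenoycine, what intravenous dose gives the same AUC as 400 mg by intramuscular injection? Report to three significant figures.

Systemic exposure from an extravascular dose = F × D_ev, so the equivalent IV dose is F × D_ev.
D_iv = F × D_ev = 0.183 × 400 = 73.2 mg

D_iv = 73.2 mg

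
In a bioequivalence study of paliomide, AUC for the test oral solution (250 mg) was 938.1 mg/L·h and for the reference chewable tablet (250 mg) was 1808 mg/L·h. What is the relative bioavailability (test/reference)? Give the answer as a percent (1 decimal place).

F_rel = 51.9%

F_rel = (AUC_test/D_test) / (AUC_ref/D_ref)
      = (938.1/250) / (1808/250)
      = 3.7524 / 7.232 = 0.5189 = 51.89%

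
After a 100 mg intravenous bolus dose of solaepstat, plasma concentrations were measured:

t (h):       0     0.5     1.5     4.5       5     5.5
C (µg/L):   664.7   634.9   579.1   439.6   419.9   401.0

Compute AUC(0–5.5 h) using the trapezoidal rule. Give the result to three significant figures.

AUC = 2880 µg/L·h

Trapezoidal AUC_0→5.5:
  [0→0.5]: (664.7+634.9)/2 × 0.5 = 324.9
  [0.5→1.5]: (634.9+579.1)/2 × 1 = 607.0
  [1.5→4.5]: (579.1+439.6)/2 × 3 = 1528.05
  [4.5→5]: (439.6+419.9)/2 × 0.5 = 214.875
  [5→5.5]: (419.9+401.0)/2 × 0.5 = 205.225
  Sum = 2880.05 µg/L·h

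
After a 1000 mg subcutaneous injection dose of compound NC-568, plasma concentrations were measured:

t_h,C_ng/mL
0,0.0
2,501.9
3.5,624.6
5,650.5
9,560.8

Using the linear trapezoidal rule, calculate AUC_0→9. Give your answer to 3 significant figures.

AUC = 4730 ng/mL·h

Trapezoidal AUC_0→9:
  [0→2]: (0.0+501.9)/2 × 2 = 501.9
  [2→3.5]: (501.9+624.6)/2 × 1.5 = 844.875
  [3.5→5]: (624.6+650.5)/2 × 1.5 = 956.325
  [5→9]: (650.5+560.8)/2 × 4 = 2422.6
  Sum = 4725.7 ng/mL·h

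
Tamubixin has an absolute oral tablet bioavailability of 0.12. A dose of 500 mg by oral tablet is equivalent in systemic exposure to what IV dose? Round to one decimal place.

Systemic exposure from an extravascular dose = F × D_ev, so the equivalent IV dose is F × D_ev.
D_iv = F × D_ev = 0.12 × 500 = 60 mg

D_iv = 60.0 mg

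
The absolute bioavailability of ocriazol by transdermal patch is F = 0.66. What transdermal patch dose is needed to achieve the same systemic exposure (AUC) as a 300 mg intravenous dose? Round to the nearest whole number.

D_transdermal = 455 mg

For equal systemic exposure: F × D_ev = D_iv
D_ev = D_iv / F = 300 / 0.66 = 454.545 mg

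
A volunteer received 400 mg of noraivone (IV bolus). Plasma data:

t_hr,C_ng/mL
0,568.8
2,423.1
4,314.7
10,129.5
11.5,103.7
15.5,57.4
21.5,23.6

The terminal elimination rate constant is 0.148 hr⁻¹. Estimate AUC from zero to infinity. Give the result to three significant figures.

AUC = 3960 ng/mL·hr

Trapezoidal AUC_0→21.5:
  [0→2]: (568.8+423.1)/2 × 2 = 991.9
  [2→4]: (423.1+314.7)/2 × 2 = 737.8
  [4→10]: (314.7+129.5)/2 × 6 = 1332.6
  [10→11.5]: (129.5+103.7)/2 × 1.5 = 174.9
  [11.5→15.5]: (103.7+57.4)/2 × 4 = 322.2
  [15.5→21.5]: (57.4+23.6)/2 × 6 = 243.0
  Sum = 3802.4 ng/mL·hr
Extrapolated tail: C_last / k_e = 23.6 / 0.148 = 159.459
AUC_0→∞ = 3802.4 + 159.459 = 3961.859 ng/mL·hr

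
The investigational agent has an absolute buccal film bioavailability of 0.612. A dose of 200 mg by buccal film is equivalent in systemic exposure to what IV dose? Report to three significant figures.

D_iv = 122 mg

Systemic exposure from an extravascular dose = F × D_ev, so the equivalent IV dose is F × D_ev.
D_iv = F × D_ev = 0.612 × 200 = 122.4 mg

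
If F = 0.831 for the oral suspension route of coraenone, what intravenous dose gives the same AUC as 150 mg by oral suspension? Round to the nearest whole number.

Systemic exposure from an extravascular dose = F × D_ev, so the equivalent IV dose is F × D_ev.
D_iv = F × D_ev = 0.831 × 150 = 124.65 mg

D_iv = 125 mg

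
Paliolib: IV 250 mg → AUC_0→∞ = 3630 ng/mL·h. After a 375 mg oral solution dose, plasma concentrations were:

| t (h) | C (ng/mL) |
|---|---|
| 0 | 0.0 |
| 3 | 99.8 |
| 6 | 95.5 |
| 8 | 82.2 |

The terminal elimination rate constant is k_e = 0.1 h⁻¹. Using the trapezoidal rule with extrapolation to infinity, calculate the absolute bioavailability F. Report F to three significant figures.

F = 0.265

Trapezoidal AUC_0→8 (oral solution):
  [0→3]: (0.0+99.8)/2 × 3 = 149.7
  [3→6]: (99.8+95.5)/2 × 3 = 292.95
  [6→8]: (95.5+82.2)/2 × 2 = 177.7
  Sum = 620.35 ng/mL·h
Tail: C_last/k_e = 82.2/0.1 = 822.000
AUC_0→∞ (oral solution) = 620.35 + 822.000 = 1442.35 ng/mL·h
F = (AUC_ev/D_ev)/(AUC_iv/D_iv) = (1442.35/375)/(3630/250) = 3.84627/14.52 = 0.2649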